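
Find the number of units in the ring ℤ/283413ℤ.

170352

283413 = 3 * 13**3 * 43.
φ(283413) = 283413 · (1 − 1/3) · (1 − 1/13) · (1 − 1/43)
       = 283413 · 1008/1677 = 170352.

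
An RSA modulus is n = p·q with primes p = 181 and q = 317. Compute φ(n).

φ(n) = (p − 1)(q − 1) = (181−1)(317−1) = 180·316 = 56880.

56880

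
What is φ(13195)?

First factor: 13195 = 5 * 7 * 13 * 29.
φ(5) = 5 − 1 = 4.
φ(7) = 7 − 1 = 6.
φ(13) = 13 − 1 = 12.
φ(29) = 29 − 1 = 28.
Since φ is multiplicative, φ(13195) = 4 · 6 · 12 · 28 = 8064.

8064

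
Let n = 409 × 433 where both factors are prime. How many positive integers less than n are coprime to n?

For distinct primes, φ(pq) = (p−1)(q−1) = 408 × 432 = 176256.

176256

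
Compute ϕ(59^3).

201898

φ(205379) = 205379 · (1 − 1/59)
       = 205379 · 58/59 = 201898.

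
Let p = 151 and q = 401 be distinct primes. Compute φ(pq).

60000

φ(n) = (p − 1)(q − 1) = (151−1)(401−1) = 150·400 = 60000.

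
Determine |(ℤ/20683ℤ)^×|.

18144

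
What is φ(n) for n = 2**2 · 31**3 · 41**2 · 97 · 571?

5174454528000

φ(11094829402708) = 11094829402708 · (1 − 1/2) · (1 − 1/31) · (1 − 1/41) · (1 − 1/97) · (1 − 1/571)
       = 11094829402708 · 65664000/140793754 = 5174454528000.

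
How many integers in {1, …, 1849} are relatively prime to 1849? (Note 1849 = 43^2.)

φ(43^2) = 43^1·(43−1) = 43·42 = 1806.

1806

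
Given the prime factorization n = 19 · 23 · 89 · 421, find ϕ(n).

14636160

φ(19) = 19 − 1 = 18.
φ(23) = 23 − 1 = 22.
φ(89) = 89 − 1 = 88.
φ(421) = 421 − 1 = 420.
Since φ is multiplicative, φ(16373953) = 18 · 22 · 88 · 420 = 14636160.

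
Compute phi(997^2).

993012

φ(994009) = 994009 · (1 − 1/997)
       = 994009 · 996/997 = 993012.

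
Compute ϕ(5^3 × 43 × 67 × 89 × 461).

11221056000

φ(14775568625) = 14775568625 · (1 − 1/5) · (1 − 1/43) · (1 − 1/67) · (1 − 1/89) · (1 − 1/461)
       = 14775568625 · 448842240/591022745 = 11221056000.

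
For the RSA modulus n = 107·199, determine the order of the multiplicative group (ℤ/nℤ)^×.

For distinct primes, φ(pq) = (p−1)(q−1) = 106 × 198 = 20988.

20988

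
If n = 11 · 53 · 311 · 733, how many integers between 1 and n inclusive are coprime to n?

φ(11) = 11 − 1 = 10.
φ(53) = 53 − 1 = 52.
φ(311) = 311 − 1 = 310.
φ(733) = 733 − 1 = 732.
φ(132902429) = 10 × 52 × 310 × 732 = 117998400.

117998400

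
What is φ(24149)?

21600

First factor: 24149 = 19 * 31 * 41.
φ(24149) = 24149 · (1 − 1/19) · (1 − 1/31) · (1 − 1/41)
       = 24149 · 21600/24149 = 21600.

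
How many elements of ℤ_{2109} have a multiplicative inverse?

First factor: 2109 = 3 × 19 × 37.
φ(2109) = 2109 · (1 − 1/3) · (1 − 1/19) · (1 − 1/37)
       = 2109 · 1296/2109 = 1296.

1296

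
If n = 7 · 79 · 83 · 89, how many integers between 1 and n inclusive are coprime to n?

φ(4085011) = 4085011 · (1 − 1/7) · (1 − 1/79) · (1 − 1/83) · (1 − 1/89)
       = 4085011 · 3377088/4085011 = 3377088.

3377088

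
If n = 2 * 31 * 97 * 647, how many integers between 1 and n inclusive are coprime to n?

φ(3891058) = 3891058 · (1 − 1/2) · (1 − 1/31) · (1 − 1/97) · (1 − 1/647)
       = 3891058 · 1860480/3891058 = 1860480.

1860480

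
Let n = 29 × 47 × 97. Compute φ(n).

123648

φ(132211) = 132211 · (1 − 1/29) · (1 − 1/47) · (1 − 1/97)
       = 132211 · 123648/132211 = 123648.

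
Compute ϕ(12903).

7040

First factor: 12903 = 3 · 11 · 17 · 23.
φ(3) = 3 − 1 = 2.
φ(11) = 11 − 1 = 10.
φ(17) = 17 − 1 = 16.
φ(23) = 23 − 1 = 22.
φ(12903) = 2 × 10 × 16 × 22 = 7040.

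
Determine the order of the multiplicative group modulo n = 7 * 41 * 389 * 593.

55127040

φ(7) = 7 − 1 = 6.
φ(41) = 41 − 1 = 40.
φ(389) = 389 − 1 = 388.
φ(593) = 593 − 1 = 592.
Multiply: 6 · 40 · 388 · 592 = 55127040.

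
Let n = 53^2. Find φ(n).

2756

φ(53^2) = 53^2 − 53^1 = 2809 − 53 = 2756.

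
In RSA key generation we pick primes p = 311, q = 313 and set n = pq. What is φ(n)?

96720

φ(n) = (p − 1)(q − 1) = (311−1)(313−1) = 310·312 = 96720.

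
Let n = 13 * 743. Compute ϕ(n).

8904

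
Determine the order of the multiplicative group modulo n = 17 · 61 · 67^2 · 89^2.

φ(36872991653) = 36872991653 · (1 − 1/17) · (1 − 1/61) · (1 − 1/67) · (1 − 1/89)
       = 36872991653 · 5575680/6183631 = 33247779840.

33247779840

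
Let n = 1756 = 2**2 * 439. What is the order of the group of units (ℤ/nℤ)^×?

876

φ(2^2) = 2^2 − 2^1 = 4 − 2 = 2.
φ(439) = 439 − 1 = 438.
φ(1756) = 2 × 438 = 876.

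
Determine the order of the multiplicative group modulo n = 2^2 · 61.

φ(244) = 244 · (1 − 1/2) · (1 − 1/61)
       = 244 · 60/122 = 120.

120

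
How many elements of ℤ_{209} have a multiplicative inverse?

209 = 11 · 19.
φ(209) = 209 · (1 − 1/11) · (1 − 1/19)
       = 209 · 180/209 = 180.

180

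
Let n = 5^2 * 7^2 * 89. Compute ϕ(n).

φ(109025) = 109025 · (1 − 1/5) · (1 − 1/7) · (1 − 1/89)
       = 109025 · 2112/3115 = 73920.

73920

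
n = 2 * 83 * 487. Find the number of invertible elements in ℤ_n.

39852

φ(80842) = 80842 · (1 − 1/2) · (1 − 1/83) · (1 − 1/487)
       = 80842 · 39852/80842 = 39852.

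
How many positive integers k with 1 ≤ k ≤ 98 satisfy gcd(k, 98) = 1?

42

Factor 98: 98 = 2 · 7^2.
φ(2) = 2 − 1 = 1.
φ(7^2) = 7^2 − 7^1 = 49 − 7 = 42.
Since φ is multiplicative, φ(98) = 1 · 42 = 42.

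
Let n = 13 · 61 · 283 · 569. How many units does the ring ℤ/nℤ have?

φ(127694411) = 127694411 · (1 − 1/13) · (1 − 1/61) · (1 − 1/283) · (1 − 1/569)
       = 127694411 · 115326720/127694411 = 115326720.

115326720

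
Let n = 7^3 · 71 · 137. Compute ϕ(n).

φ(7^3) = 7^3 − 7^2 = 343 − 49 = 294.
φ(71) = 71 − 1 = 70.
φ(137) = 137 − 1 = 136.
Since φ is multiplicative, φ(3336361) = 294 · 70 · 136 = 2798880.

2798880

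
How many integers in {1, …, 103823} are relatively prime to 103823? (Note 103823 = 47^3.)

101614

φ(103823) = 103823 · (1 − 1/47)
       = 103823 · 46/47 = 101614.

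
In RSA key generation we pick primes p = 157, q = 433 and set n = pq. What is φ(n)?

φ(n) = (p − 1)(q − 1) = (157−1)(433−1) = 156·432 = 67392.

67392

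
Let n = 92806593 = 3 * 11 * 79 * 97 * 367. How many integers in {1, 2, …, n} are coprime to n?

54812160

φ(92806593) = 92806593 · (1 − 1/3) · (1 − 1/11) · (1 − 1/79) · (1 − 1/97) · (1 − 1/367)
       = 92806593 · 54812160/92806593 = 54812160.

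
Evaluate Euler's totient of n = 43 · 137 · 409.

2330496

φ(2409419) = 2409419 · (1 − 1/43) · (1 − 1/137) · (1 − 1/409)
       = 2409419 · 2330496/2409419 = 2330496.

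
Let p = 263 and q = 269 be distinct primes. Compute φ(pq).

70216

φ(n) = (p − 1)(q − 1) = (263−1)(269−1) = 262·268 = 70216.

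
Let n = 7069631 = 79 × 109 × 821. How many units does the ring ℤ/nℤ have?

6907680

φ(7069631) = 7069631 · (1 − 1/79) · (1 − 1/109) · (1 − 1/821)
       = 7069631 · 6907680/7069631 = 6907680.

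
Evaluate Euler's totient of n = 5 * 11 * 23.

880

φ(5) = 5 − 1 = 4.
φ(11) = 11 − 1 = 10.
φ(23) = 23 − 1 = 22.
Multiply: 4 · 10 · 22 = 880.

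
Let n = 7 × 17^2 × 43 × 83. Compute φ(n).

φ(7) = 7 − 1 = 6.
φ(17^2) = 17^2 − 17^1 = 289 − 17 = 272.
φ(43) = 43 − 1 = 42.
φ(83) = 83 − 1 = 82.
φ(7220087) = 6 × 272 × 42 × 82 = 5620608.

5620608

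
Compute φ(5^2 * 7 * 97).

φ(16975) = 16975 · (1 − 1/5) · (1 − 1/7) · (1 − 1/97)
       = 16975 · 2304/3395 = 11520.

11520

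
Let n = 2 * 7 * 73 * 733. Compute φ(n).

316224

φ(749126) = 749126 · (1 − 1/2) · (1 − 1/7) · (1 − 1/73) · (1 − 1/733)
       = 749126 · 316224/749126 = 316224.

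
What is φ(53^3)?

φ(53^3) = 53^2·(53−1) = 2809·52 = 146068.

146068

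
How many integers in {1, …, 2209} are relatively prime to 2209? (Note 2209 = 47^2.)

2162

φ(2209) = 2209 · (1 − 1/47)
       = 2209 · 46/47 = 2162.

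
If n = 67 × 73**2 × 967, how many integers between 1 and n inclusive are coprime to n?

335101536

φ(345260581) = 345260581 · (1 − 1/67) · (1 − 1/73) · (1 − 1/967)
       = 345260581 · 4590432/4729597 = 335101536.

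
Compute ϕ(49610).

49610 = 2 · 5 · 11**2 · 41.
φ(2) = 2 − 1 = 1.
φ(5) = 5 − 1 = 4.
φ(11^2) = 11^2 − 11^1 = 121 − 11 = 110.
φ(41) = 41 − 1 = 40.
Multiply: 1 · 4 · 110 · 40 = 17600.

17600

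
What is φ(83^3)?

φ(571787) = 571787 · (1 − 1/83)
       = 571787 · 82/83 = 564898.

564898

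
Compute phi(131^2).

17030

φ(131^2) = 131^1·(131−1) = 131·130 = 17030.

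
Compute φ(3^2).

φ(9) = 9 · (1 − 1/3)
       = 9 · 2/3 = 6.

6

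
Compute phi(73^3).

φ(73^3) = 73^3 − 73^2 = 389017 − 5329 = 383688.

383688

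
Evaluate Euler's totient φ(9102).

2880

Factor 9102: 9102 = 2 * 3 * 37 * 41.
φ(2) = 2 − 1 = 1.
φ(3) = 3 − 1 = 2.
φ(37) = 37 − 1 = 36.
φ(41) = 41 − 1 = 40.
φ(9102) = 1 × 2 × 36 × 40 = 2880.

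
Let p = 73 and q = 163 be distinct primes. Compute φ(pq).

11664

φ(pq) = (p−1)(q−1) = 72 · 162 = 11664.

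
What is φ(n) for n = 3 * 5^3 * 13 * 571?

1368000

φ(3) = 3 − 1 = 2.
φ(5^3) = 5^2·(5−1) = 25·4 = 100.
φ(13) = 13 − 1 = 12.
φ(571) = 571 − 1 = 570.
Since φ is multiplicative, φ(2783625) = 2 · 100 · 12 · 570 = 1368000.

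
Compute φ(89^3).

697048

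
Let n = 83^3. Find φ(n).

564898

φ(83^3) = 83^2·(83−1) = 6889·82 = 564898.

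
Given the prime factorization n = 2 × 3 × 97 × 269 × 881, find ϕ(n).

φ(137927598) = 137927598 · (1 − 1/2) · (1 − 1/3) · (1 − 1/97) · (1 − 1/269) · (1 − 1/881)
       = 137927598 · 45281280/137927598 = 45281280.

45281280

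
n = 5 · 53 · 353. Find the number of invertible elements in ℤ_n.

73216

φ(93545) = 93545 · (1 − 1/5) · (1 − 1/53) · (1 − 1/353)
       = 93545 · 73216/93545 = 73216.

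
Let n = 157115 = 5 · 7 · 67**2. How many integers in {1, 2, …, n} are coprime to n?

106128

φ(157115) = 157115 · (1 − 1/5) · (1 − 1/7) · (1 − 1/67)
       = 157115 · 1584/2345 = 106128.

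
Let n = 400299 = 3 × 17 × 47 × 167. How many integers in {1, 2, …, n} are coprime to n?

φ(400299) = 400299 · (1 − 1/3) · (1 − 1/17) · (1 − 1/47) · (1 − 1/167)
       = 400299 · 244352/400299 = 244352.

244352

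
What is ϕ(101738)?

39312

First factor: 101738 = 2 · 7 · 13^2 · 43.
φ(101738) = 101738 · (1 − 1/2) · (1 − 1/7) · (1 − 1/13) · (1 − 1/43)
       = 101738 · 3024/7826 = 39312.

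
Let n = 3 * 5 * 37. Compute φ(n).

288

φ(555) = 555 · (1 − 1/3) · (1 − 1/5) · (1 − 1/37)
       = 555 · 288/555 = 288.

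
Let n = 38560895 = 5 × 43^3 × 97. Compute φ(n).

φ(38560895) = 38560895 · (1 − 1/5) · (1 − 1/43) · (1 − 1/97)
       = 38560895 · 16128/20855 = 29820672.

29820672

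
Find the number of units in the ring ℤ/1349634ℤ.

First factor: 1349634 = 2 * 3 * 11**3 * 13**2.
φ(1349634) = 1349634 · (1 − 1/2) · (1 − 1/3) · (1 − 1/11) · (1 − 1/13)
       = 1349634 · 240/858 = 377520.

377520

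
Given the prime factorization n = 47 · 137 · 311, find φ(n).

φ(2002529) = 2002529 · (1 − 1/47) · (1 − 1/137) · (1 − 1/311)
       = 2002529 · 1939360/2002529 = 1939360.

1939360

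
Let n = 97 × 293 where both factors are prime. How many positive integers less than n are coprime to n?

φ(pq) = (p−1)(q−1) = 96 · 292 = 28032.

28032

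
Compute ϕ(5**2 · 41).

800

φ(1025) = 1025 · (1 − 1/5) · (1 − 1/41)
       = 1025 · 160/205 = 800.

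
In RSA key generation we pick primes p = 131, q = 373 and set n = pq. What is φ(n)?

48360

φ(n) = (p − 1)(q − 1) = (131−1)(373−1) = 130·372 = 48360.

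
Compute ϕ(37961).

26880

First factor: 37961 = 7 × 11 × 17 × 29.
φ(7) = 7 − 1 = 6.
φ(11) = 11 − 1 = 10.
φ(17) = 17 − 1 = 16.
φ(29) = 29 − 1 = 28.
Multiply: 6 · 10 · 16 · 28 = 26880.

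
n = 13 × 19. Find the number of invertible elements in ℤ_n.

216

φ(13) = 13 − 1 = 12.
φ(19) = 19 − 1 = 18.
Since φ is multiplicative, φ(247) = 12 · 18 = 216.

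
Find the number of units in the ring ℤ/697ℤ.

697 = 17 · 41.
φ(697) = 697 · (1 − 1/17) · (1 − 1/41)
       = 697 · 640/697 = 640.

640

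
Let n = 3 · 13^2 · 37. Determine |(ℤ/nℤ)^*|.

11232

φ(3) = 3 − 1 = 2.
φ(13^2) = 13^2 − 13^1 = 169 − 13 = 156.
φ(37) = 37 − 1 = 36.
Multiply: 2 · 156 · 36 = 11232.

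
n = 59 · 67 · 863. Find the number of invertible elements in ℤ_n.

3299736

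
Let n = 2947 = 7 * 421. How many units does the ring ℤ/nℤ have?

φ(7) = 7 − 1 = 6.
φ(421) = 421 − 1 = 420.
Multiply: 6 · 420 = 2520.

2520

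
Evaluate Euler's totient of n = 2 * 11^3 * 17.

19360

φ(45254) = 45254 · (1 − 1/2) · (1 − 1/11) · (1 − 1/17)
       = 45254 · 160/374 = 19360.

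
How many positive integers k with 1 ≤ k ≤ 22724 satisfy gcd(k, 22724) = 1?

9504

22724 = 2^2 * 13 * 19 * 23.
φ(2^2) = 2^1·(2−1) = 2·1 = 2.
φ(13) = 13 − 1 = 12.
φ(19) = 19 − 1 = 18.
φ(23) = 23 − 1 = 22.
Since φ is multiplicative, φ(22724) = 2 · 12 · 18 · 22 = 9504.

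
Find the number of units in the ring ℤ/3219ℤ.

Factor 3219: 3219 = 3 · 29 · 37.
φ(3) = 3 − 1 = 2.
φ(29) = 29 − 1 = 28.
φ(37) = 37 − 1 = 36.
Since φ is multiplicative, φ(3219) = 2 · 28 · 36 = 2016.

2016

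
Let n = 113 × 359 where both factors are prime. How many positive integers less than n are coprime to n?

40096

For distinct primes, φ(pq) = (p−1)(q−1) = 112 × 358 = 40096.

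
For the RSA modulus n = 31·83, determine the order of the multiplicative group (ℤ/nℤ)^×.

φ(n) = (p − 1)(q − 1) = (31−1)(83−1) = 30·82 = 2460.

2460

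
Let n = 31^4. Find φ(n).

893730

φ(923521) = 923521 · (1 − 1/31)
       = 923521 · 30/31 = 893730.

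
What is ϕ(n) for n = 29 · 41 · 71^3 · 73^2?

φ(2267788877891) = 2267788877891 · (1 − 1/29) · (1 − 1/41) · (1 − 1/71) · (1 − 1/73)
       = 2267788877891 · 5644800/6162587 = 2077246886400.

2077246886400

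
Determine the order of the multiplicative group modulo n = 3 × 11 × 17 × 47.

14720

φ(26367) = 26367 · (1 − 1/3) · (1 − 1/11) · (1 − 1/17) · (1 − 1/47)
       = 26367 · 14720/26367 = 14720.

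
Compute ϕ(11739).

Prime factorization: 11739 = 3 * 7 * 13 * 43.
φ(3) = 3 − 1 = 2.
φ(7) = 7 − 1 = 6.
φ(13) = 13 − 1 = 12.
φ(43) = 43 − 1 = 42.
Since φ is multiplicative, φ(11739) = 2 · 6 · 12 · 42 = 6048.

6048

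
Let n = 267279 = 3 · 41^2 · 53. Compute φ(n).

φ(3) = 3 − 1 = 2.
φ(41^2) = 41^2 − 41^1 = 1681 − 41 = 1640.
φ(53) = 53 − 1 = 52.
Multiply: 2 · 1640 · 52 = 170560.

170560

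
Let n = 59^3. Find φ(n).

201898

φ(59^3) = 59^2·(59−1) = 3481·58 = 201898.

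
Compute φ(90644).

Prime factorization: 90644 = 2**2 · 17 · 31 · 43.
φ(90644) = 90644 · (1 − 1/2) · (1 − 1/17) · (1 − 1/31) · (1 − 1/43)
       = 90644 · 20160/45322 = 40320.

40320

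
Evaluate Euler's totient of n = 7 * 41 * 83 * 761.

φ(7) = 7 − 1 = 6.
φ(41) = 41 − 1 = 40.
φ(83) = 83 − 1 = 82.
φ(761) = 761 − 1 = 760.
Multiply: 6 · 40 · 82 · 760 = 14956800.

14956800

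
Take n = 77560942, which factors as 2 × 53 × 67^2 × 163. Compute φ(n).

φ(77560942) = 77560942 · (1 − 1/2) · (1 − 1/53) · (1 − 1/67) · (1 − 1/163)
       = 77560942 · 555984/1157626 = 37250928.

37250928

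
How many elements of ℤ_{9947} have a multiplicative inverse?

Prime factorization: 9947 = 7**3 * 29.
φ(7^3) = 7^2·(7−1) = 49·6 = 294.
φ(29) = 29 − 1 = 28.
φ(9947) = 294 × 28 = 8232.

8232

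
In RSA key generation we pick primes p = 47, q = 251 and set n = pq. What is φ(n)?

11500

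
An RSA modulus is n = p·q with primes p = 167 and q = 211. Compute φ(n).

φ(pq) = (p−1)(q−1) = 166 · 210 = 34860.

34860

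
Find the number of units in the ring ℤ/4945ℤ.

3696

4945 = 5 · 23 · 43.
φ(4945) = 4945 · (1 − 1/5) · (1 − 1/23) · (1 − 1/43)
       = 4945 · 3696/4945 = 3696.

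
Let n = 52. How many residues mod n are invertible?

24

Factor 52: 52 = 2**2 · 13.
φ(2^2) = 2^2 − 2^1 = 4 − 2 = 2.
φ(13) = 13 − 1 = 12.
Since φ is multiplicative, φ(52) = 2 · 12 = 24.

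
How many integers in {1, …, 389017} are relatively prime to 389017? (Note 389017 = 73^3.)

φ(389017) = 389017 · (1 − 1/73)
       = 389017 · 72/73 = 383688.

383688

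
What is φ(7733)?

6480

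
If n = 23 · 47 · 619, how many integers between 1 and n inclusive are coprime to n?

625416

φ(23) = 23 − 1 = 22.
φ(47) = 47 − 1 = 46.
φ(619) = 619 − 1 = 618.
φ(669139) = 22 × 46 × 618 = 625416.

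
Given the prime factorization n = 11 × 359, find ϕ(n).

3580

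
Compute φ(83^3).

φ(83^3) = 83^3 − 83^2 = 571787 − 6889 = 564898.

564898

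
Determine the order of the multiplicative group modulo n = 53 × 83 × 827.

3522064

φ(3637973) = 3637973 · (1 − 1/53) · (1 − 1/83) · (1 − 1/827)
       = 3637973 · 3522064/3637973 = 3522064.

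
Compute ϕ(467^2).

φ(467^2) = 467^1·(467−1) = 467·466 = 217622.

217622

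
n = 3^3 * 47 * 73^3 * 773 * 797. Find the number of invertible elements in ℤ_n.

φ(3^3) = 3^3 − 3^2 = 27 − 9 = 18.
φ(47) = 47 − 1 = 46.
φ(73^3) = 73^2·(73−1) = 5329·72 = 383688.
φ(773) = 773 − 1 = 772.
φ(797) = 797 − 1 = 796.
φ(304136131636413) = 18 × 46 × 383688 × 772 × 796 = 195226568851968.

195226568851968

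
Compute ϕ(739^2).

φ(546121) = 546121 · (1 − 1/739)
       = 546121 · 738/739 = 545382.

545382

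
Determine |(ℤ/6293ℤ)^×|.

5040

First factor: 6293 = 7 * 29 * 31.
φ(6293) = 6293 · (1 − 1/7) · (1 − 1/29) · (1 − 1/31)
       = 6293 · 5040/6293 = 5040.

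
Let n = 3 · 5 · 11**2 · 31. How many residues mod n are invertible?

φ(56265) = 56265 · (1 − 1/3) · (1 − 1/5) · (1 − 1/11) · (1 − 1/31)
       = 56265 · 2400/5115 = 26400.

26400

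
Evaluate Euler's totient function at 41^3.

φ(41^3) = 41^3 − 41^2 = 68921 − 1681 = 67240.

67240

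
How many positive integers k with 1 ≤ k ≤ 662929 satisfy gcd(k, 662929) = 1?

570240

First factor: 662929 = 19 * 23 * 37 * 41.
φ(662929) = 662929 · (1 − 1/19) · (1 − 1/23) · (1 − 1/37) · (1 − 1/41)
       = 662929 · 570240/662929 = 570240.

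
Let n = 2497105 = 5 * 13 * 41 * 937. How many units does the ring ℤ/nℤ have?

1797120

φ(2497105) = 2497105 · (1 − 1/5) · (1 − 1/13) · (1 − 1/41) · (1 − 1/937)
       = 2497105 · 1797120/2497105 = 1797120.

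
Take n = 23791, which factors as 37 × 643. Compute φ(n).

23112

φ(37) = 37 − 1 = 36.
φ(643) = 643 − 1 = 642.
Multiply: 36 · 642 = 23112.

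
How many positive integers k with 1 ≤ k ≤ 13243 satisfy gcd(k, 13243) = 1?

11520

First factor: 13243 = 17 · 19 · 41.
φ(17) = 17 − 1 = 16.
φ(19) = 19 − 1 = 18.
φ(41) = 41 − 1 = 40.
Since φ is multiplicative, φ(13243) = 16 · 18 · 40 = 11520.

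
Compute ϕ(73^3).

383688

φ(389017) = 389017 · (1 − 1/73)
       = 389017 · 72/73 = 383688.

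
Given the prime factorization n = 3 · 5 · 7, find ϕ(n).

48

φ(105) = 105 · (1 − 1/3) · (1 − 1/5) · (1 − 1/7)
       = 105 · 48/105 = 48.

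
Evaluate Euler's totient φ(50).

20

Prime factorization: 50 = 2 * 5**2.
φ(50) = 50 · (1 − 1/2) · (1 − 1/5)
       = 50 · 4/10 = 20.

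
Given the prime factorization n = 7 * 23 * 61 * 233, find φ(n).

φ(7) = 7 − 1 = 6.
φ(23) = 23 − 1 = 22.
φ(61) = 61 − 1 = 60.
φ(233) = 233 − 1 = 232.
φ(2288293) = 6 × 22 × 60 × 232 = 1837440.

1837440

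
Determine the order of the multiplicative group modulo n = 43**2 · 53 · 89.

φ(8721733) = 8721733 · (1 − 1/43) · (1 − 1/53) · (1 − 1/89)
       = 8721733 · 192192/202831 = 8264256.

8264256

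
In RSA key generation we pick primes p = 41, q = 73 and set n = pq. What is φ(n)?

2880

For distinct primes, φ(pq) = (p−1)(q−1) = 40 × 72 = 2880.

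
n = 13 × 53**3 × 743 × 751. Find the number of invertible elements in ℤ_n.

975442104000

φ(13) = 13 − 1 = 12.
φ(53^3) = 53^3 − 53^2 = 148877 − 2809 = 146068.
φ(743) = 743 − 1 = 742.
φ(751) = 751 − 1 = 750.
φ(1079940210193) = 12 × 146068 × 742 × 750 = 975442104000.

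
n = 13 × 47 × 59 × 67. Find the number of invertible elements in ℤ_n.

φ(13) = 13 − 1 = 12.
φ(47) = 47 − 1 = 46.
φ(59) = 59 − 1 = 58.
φ(67) = 67 − 1 = 66.
Multiply: 12 · 46 · 58 · 66 = 2113056.

2113056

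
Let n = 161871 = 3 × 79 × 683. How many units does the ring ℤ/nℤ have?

φ(161871) = 161871 · (1 − 1/3) · (1 − 1/79) · (1 − 1/683)
       = 161871 · 106392/161871 = 106392.

106392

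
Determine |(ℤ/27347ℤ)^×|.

27347 = 23 × 29 × 41.
φ(23) = 23 − 1 = 22.
φ(29) = 29 − 1 = 28.
φ(41) = 41 − 1 = 40.
φ(27347) = 22 × 28 × 40 = 24640.

24640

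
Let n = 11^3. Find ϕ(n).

φ(1331) = 1331 · (1 − 1/11)
       = 1331 · 10/11 = 1210.

1210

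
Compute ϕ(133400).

Prime factorization: 133400 = 2^3 · 5^2 · 23 · 29.
φ(133400) = 133400 · (1 − 1/2) · (1 − 1/5) · (1 − 1/23) · (1 − 1/29)
       = 133400 · 2464/6670 = 49280.

49280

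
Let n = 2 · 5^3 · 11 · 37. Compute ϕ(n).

36000

φ(101750) = 101750 · (1 − 1/2) · (1 − 1/5) · (1 − 1/11) · (1 − 1/37)
       = 101750 · 1440/4070 = 36000.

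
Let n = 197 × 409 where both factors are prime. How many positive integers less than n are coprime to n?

79968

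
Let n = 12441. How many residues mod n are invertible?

12441 = 3 · 11 · 13 · 29.
φ(3) = 3 − 1 = 2.
φ(11) = 11 − 1 = 10.
φ(13) = 13 − 1 = 12.
φ(29) = 29 − 1 = 28.
Multiply: 2 · 10 · 12 · 28 = 6720.

6720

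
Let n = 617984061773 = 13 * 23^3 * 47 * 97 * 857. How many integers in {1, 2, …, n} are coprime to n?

527913086976

φ(13) = 13 − 1 = 12.
φ(23^3) = 23^3 − 23^2 = 12167 − 529 = 11638.
φ(47) = 47 − 1 = 46.
φ(97) = 97 − 1 = 96.
φ(857) = 857 − 1 = 856.
Multiply: 12 · 11638 · 46 · 96 · 856 = 527913086976.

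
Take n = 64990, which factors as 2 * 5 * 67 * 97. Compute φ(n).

25344

φ(2) = 2 − 1 = 1.
φ(5) = 5 − 1 = 4.
φ(67) = 67 − 1 = 66.
φ(97) = 97 − 1 = 96.
Multiply: 1 · 4 · 66 · 96 = 25344.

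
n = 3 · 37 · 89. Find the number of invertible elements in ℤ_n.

6336

φ(9879) = 9879 · (1 − 1/3) · (1 − 1/37) · (1 − 1/89)
       = 9879 · 6336/9879 = 6336.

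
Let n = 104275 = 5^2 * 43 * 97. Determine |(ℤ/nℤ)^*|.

φ(5^2) = 5^2 − 5^1 = 25 − 5 = 20.
φ(43) = 43 − 1 = 42.
φ(97) = 97 − 1 = 96.
Multiply: 20 · 42 · 96 = 80640.

80640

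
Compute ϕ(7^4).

φ(2401) = 2401 · (1 − 1/7)
       = 2401 · 6/7 = 2058.

2058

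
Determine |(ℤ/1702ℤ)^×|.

792

1702 = 2 · 23 · 37.
φ(2) = 2 − 1 = 1.
φ(23) = 23 − 1 = 22.
φ(37) = 37 − 1 = 36.
Since φ is multiplicative, φ(1702) = 1 · 22 · 36 = 792.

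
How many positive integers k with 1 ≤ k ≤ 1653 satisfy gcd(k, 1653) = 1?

1653 = 3 × 19 × 29.
φ(1653) = 1653 · (1 − 1/3) · (1 − 1/19) · (1 − 1/29)
       = 1653 · 1008/1653 = 1008.

1008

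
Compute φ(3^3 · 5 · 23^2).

36432

φ(3^3) = 3^3 − 3^2 = 27 − 9 = 18.
φ(5) = 5 − 1 = 4.
φ(23^2) = 23^2 − 23^1 = 529 − 23 = 506.
Since φ is multiplicative, φ(71415) = 18 · 4 · 506 = 36432.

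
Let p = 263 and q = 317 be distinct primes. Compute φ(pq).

82792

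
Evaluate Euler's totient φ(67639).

Factor 67639: 67639 = 11^2 * 13 * 43.
φ(11^2) = 11^1·(11−1) = 11·10 = 110.
φ(13) = 13 − 1 = 12.
φ(43) = 43 − 1 = 42.
Multiply: 110 · 12 · 42 = 55440.

55440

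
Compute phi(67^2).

4422

φ(4489) = 4489 · (1 − 1/67)
       = 4489 · 66/67 = 4422.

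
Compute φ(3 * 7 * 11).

φ(231) = 231 · (1 − 1/3) · (1 − 1/7) · (1 − 1/11)
       = 231 · 120/231 = 120.

120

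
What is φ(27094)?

11880

First factor: 27094 = 2 · 19 · 23 · 31.
φ(27094) = 27094 · (1 − 1/2) · (1 − 1/19) · (1 − 1/23) · (1 − 1/31)
       = 27094 · 11880/27094 = 11880.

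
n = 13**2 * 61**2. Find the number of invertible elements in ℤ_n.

φ(13^2) = 13^1·(13−1) = 13·12 = 156.
φ(61^2) = 61^1·(61−1) = 61·60 = 3660.
Multiply: 156 · 3660 = 570960.

570960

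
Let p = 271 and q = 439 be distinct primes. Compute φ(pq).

118260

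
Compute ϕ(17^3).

4624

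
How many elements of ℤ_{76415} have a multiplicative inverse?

53760

Prime factorization: 76415 = 5 · 17 · 29 · 31.
φ(76415) = 76415 · (1 − 1/5) · (1 − 1/17) · (1 − 1/29) · (1 − 1/31)
       = 76415 · 53760/76415 = 53760.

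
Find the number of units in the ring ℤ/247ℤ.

216

First factor: 247 = 13 · 19.
φ(247) = 247 · (1 − 1/13) · (1 − 1/19)
       = 247 · 216/247 = 216.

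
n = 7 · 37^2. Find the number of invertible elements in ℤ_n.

φ(7) = 7 − 1 = 6.
φ(37^2) = 37^2 − 37^1 = 1369 − 37 = 1332.
Since φ is multiplicative, φ(9583) = 6 · 1332 = 7992.

7992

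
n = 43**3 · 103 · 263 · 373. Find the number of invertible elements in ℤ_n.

φ(43^3) = 43^3 − 43^2 = 79507 − 1849 = 77658.
φ(103) = 103 − 1 = 102.
φ(263) = 263 − 1 = 262.
φ(373) = 373 − 1 = 372.
Multiply: 77658 · 102 · 262 · 372 = 772023649824.

772023649824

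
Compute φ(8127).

First factor: 8127 = 3^3 * 7 * 43.
φ(8127) = 8127 · (1 − 1/3) · (1 − 1/7) · (1 − 1/43)
       = 8127 · 504/903 = 4536.

4536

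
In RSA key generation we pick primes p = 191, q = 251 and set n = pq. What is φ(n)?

47500

φ(n) = (p − 1)(q − 1) = (191−1)(251−1) = 190·250 = 47500.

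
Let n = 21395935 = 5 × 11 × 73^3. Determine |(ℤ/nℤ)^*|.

15347520

φ(5) = 5 − 1 = 4.
φ(11) = 11 − 1 = 10.
φ(73^3) = 73^2·(73−1) = 5329·72 = 383688.
Multiply: 4 · 10 · 383688 = 15347520.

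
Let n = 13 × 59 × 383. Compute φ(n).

265872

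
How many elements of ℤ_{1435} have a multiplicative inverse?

960

1435 = 5 * 7 * 41.
φ(5) = 5 − 1 = 4.
φ(7) = 7 − 1 = 6.
φ(41) = 41 − 1 = 40.
Since φ is multiplicative, φ(1435) = 4 · 6 · 40 = 960.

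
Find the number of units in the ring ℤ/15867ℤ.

10080

First factor: 15867 = 3^2 * 41 * 43.
φ(3^2) = 3^2 − 3^1 = 9 − 3 = 6.
φ(41) = 41 − 1 = 40.
φ(43) = 43 − 1 = 42.
φ(15867) = 6 × 40 × 42 = 10080.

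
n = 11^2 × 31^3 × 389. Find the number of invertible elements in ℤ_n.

φ(11^2) = 11^1·(11−1) = 11·10 = 110.
φ(31^3) = 31^3 − 31^2 = 29791 − 961 = 28830.
φ(389) = 389 − 1 = 388.
φ(1402232579) = 110 × 28830 × 388 = 1230464400.

1230464400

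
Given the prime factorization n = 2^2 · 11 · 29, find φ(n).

560

φ(1276) = 1276 · (1 − 1/2) · (1 − 1/11) · (1 − 1/29)
       = 1276 · 280/638 = 560.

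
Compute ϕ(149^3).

3285748

φ(3307949) = 3307949 · (1 − 1/149)
       = 3307949 · 148/149 = 3285748.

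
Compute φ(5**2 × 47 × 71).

64400

φ(5^2) = 5^2 − 5^1 = 25 − 5 = 20.
φ(47) = 47 − 1 = 46.
φ(71) = 71 − 1 = 70.
φ(83425) = 20 × 46 × 70 = 64400.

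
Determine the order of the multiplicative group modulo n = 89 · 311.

φ(27679) = 27679 · (1 − 1/89) · (1 − 1/311)
       = 27679 · 27280/27679 = 27280.

27280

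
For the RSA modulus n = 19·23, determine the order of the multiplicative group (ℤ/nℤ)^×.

φ(19) = 19 − 1 = 18.
φ(23) = 23 − 1 = 22.
φ(437) = 18 × 22 = 396.

396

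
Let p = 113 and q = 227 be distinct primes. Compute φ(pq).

For distinct primes, φ(pq) = (p−1)(q−1) = 112 × 226 = 25312.

25312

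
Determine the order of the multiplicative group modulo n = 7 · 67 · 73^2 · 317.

φ(792278417) = 792278417 · (1 − 1/7) · (1 − 1/67) · (1 − 1/73) · (1 − 1/317)
       = 792278417 · 9009792/10853129 = 657714816.

657714816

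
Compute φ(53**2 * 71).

192920

φ(199439) = 199439 · (1 − 1/53) · (1 − 1/71)
       = 199439 · 3640/3763 = 192920.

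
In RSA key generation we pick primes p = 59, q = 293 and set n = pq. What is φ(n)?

φ(n) = (p − 1)(q − 1) = (59−1)(293−1) = 58·292 = 16936.

16936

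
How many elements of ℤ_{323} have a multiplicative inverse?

288

Factor 323: 323 = 17 · 19.
φ(17) = 17 − 1 = 16.
φ(19) = 19 − 1 = 18.
Since φ is multiplicative, φ(323) = 16 · 18 = 288.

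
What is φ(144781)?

108864

144781 = 7 * 13 * 37 * 43.
φ(144781) = 144781 · (1 − 1/7) · (1 − 1/13) · (1 − 1/37) · (1 − 1/43)
       = 144781 · 108864/144781 = 108864.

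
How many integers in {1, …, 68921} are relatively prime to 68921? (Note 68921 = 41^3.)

67240

φ(41^3) = 41^2·(41−1) = 1681·40 = 67240.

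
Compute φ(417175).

288000

First factor: 417175 = 5^2 * 11 * 37 * 41.
φ(5^2) = 5^1·(5−1) = 5·4 = 20.
φ(11) = 11 − 1 = 10.
φ(37) = 37 − 1 = 36.
φ(41) = 41 − 1 = 40.
Since φ is multiplicative, φ(417175) = 20 · 10 · 36 · 40 = 288000.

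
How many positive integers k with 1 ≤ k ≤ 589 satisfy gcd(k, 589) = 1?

589 = 19 * 31.
φ(19) = 19 − 1 = 18.
φ(31) = 31 − 1 = 30.
φ(589) = 18 × 30 = 540.

540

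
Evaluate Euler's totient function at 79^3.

φ(79^3) = 79^3 − 79^2 = 493039 − 6241 = 486798.

486798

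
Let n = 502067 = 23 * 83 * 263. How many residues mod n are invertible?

φ(502067) = 502067 · (1 − 1/23) · (1 − 1/83) · (1 − 1/263)
       = 502067 · 472648/502067 = 472648.

472648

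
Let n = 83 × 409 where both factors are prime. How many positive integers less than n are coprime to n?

φ(pq) = (p−1)(q−1) = 82 · 408 = 33456.

33456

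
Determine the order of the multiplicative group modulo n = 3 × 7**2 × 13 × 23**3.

φ(3) = 3 − 1 = 2.
φ(7^2) = 7^2 − 7^1 = 49 − 7 = 42.
φ(13) = 13 − 1 = 12.
φ(23^3) = 23^3 − 23^2 = 12167 − 529 = 11638.
Since φ is multiplicative, φ(23251137) = 2 · 42 · 12 · 11638 = 11731104.

11731104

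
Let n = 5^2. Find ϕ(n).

20

φ(25) = 25 · (1 − 1/5)
       = 25 · 4/5 = 20.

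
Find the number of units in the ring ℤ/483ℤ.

264

Prime factorization: 483 = 3 · 7 · 23.
φ(483) = 483 · (1 − 1/3) · (1 − 1/7) · (1 − 1/23)
       = 483 · 264/483 = 264.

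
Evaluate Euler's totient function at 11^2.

φ(11^2) = 11^1·(11−1) = 11·10 = 110.

110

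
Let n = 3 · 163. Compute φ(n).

φ(3) = 3 − 1 = 2.
φ(163) = 163 − 1 = 162.
Since φ is multiplicative, φ(489) = 2 · 162 = 324.

324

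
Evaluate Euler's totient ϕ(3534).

3534 = 2 · 3 · 19 · 31.
φ(3534) = 3534 · (1 − 1/2) · (1 − 1/3) · (1 − 1/19) · (1 − 1/31)
       = 3534 · 1080/3534 = 1080.

1080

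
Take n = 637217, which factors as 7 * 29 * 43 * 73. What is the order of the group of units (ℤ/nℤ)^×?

φ(7) = 7 − 1 = 6.
φ(29) = 29 − 1 = 28.
φ(43) = 43 − 1 = 42.
φ(73) = 73 − 1 = 72.
Multiply: 6 · 28 · 42 · 72 = 508032.

508032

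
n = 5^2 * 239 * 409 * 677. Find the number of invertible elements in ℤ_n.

1312846080

φ(1654435675) = 1654435675 · (1 − 1/5) · (1 − 1/239) · (1 − 1/409) · (1 − 1/677)
       = 1654435675 · 262569216/330887135 = 1312846080.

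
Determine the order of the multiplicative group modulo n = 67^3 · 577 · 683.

116385907968

φ(67^3) = 67^3 − 67^2 = 300763 − 4489 = 296274.
φ(577) = 577 − 1 = 576.
φ(683) = 683 − 1 = 682.
Since φ is multiplicative, φ(118527991433) = 296274 · 576 · 682 = 116385907968.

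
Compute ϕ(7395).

Factor 7395: 7395 = 3 · 5 · 17 · 29.
φ(7395) = 7395 · (1 − 1/3) · (1 − 1/5) · (1 − 1/17) · (1 − 1/29)
       = 7395 · 3584/7395 = 3584.

3584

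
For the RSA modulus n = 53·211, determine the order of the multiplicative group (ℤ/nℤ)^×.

φ(53) = 53 − 1 = 52.
φ(211) = 211 − 1 = 210.
Since φ is multiplicative, φ(11183) = 52 · 210 = 10920.

10920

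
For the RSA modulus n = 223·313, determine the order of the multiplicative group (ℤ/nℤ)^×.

69264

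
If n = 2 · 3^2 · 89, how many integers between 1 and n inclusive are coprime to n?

528

φ(2) = 2 − 1 = 1.
φ(3^2) = 3^1·(3−1) = 3·2 = 6.
φ(89) = 89 − 1 = 88.
Multiply: 1 · 6 · 88 = 528.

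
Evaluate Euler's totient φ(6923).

Factor 6923: 6923 = 7 * 23 * 43.
φ(6923) = 6923 · (1 − 1/7) · (1 − 1/23) · (1 − 1/43)
       = 6923 · 5544/6923 = 5544.

5544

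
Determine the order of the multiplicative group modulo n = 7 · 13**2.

936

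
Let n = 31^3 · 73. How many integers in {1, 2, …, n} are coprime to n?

2075760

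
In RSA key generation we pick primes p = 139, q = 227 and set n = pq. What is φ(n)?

31188

For distinct primes, φ(pq) = (p−1)(q−1) = 138 × 226 = 31188.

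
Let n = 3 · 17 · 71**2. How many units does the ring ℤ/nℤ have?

159040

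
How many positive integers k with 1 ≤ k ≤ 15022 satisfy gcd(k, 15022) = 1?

6048

Prime factorization: 15022 = 2 * 7 * 29 * 37.
φ(2) = 2 − 1 = 1.
φ(7) = 7 − 1 = 6.
φ(29) = 29 − 1 = 28.
φ(37) = 37 − 1 = 36.
Multiply: 1 · 6 · 28 · 36 = 6048.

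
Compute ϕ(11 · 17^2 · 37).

97920

φ(11) = 11 − 1 = 10.
φ(17^2) = 17^2 − 17^1 = 289 − 17 = 272.
φ(37) = 37 − 1 = 36.
φ(117623) = 10 × 272 × 36 = 97920.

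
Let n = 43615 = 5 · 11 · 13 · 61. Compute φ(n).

φ(43615) = 43615 · (1 − 1/5) · (1 − 1/11) · (1 − 1/13) · (1 − 1/61)
       = 43615 · 28800/43615 = 28800.

28800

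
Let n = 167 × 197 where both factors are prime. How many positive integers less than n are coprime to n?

32536

φ(pq) = (p−1)(q−1) = 166 · 196 = 32536.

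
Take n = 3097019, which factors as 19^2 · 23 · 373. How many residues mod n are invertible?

2798928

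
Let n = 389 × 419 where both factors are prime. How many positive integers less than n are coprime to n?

162184

φ(pq) = (p−1)(q−1) = 388 · 418 = 162184.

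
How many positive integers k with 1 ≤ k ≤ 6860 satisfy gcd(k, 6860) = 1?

First factor: 6860 = 2^2 × 5 × 7^3.
φ(2^2) = 2^1·(2−1) = 2·1 = 2.
φ(5) = 5 − 1 = 4.
φ(7^3) = 7^3 − 7^2 = 343 − 49 = 294.
Since φ is multiplicative, φ(6860) = 2 · 4 · 294 = 2352.

2352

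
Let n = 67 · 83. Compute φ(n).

5412

φ(5561) = 5561 · (1 − 1/67) · (1 − 1/83)
       = 5561 · 5412/5561 = 5412.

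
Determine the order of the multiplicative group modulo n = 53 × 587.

φ(53) = 53 − 1 = 52.
φ(587) = 587 − 1 = 586.
φ(31111) = 52 × 586 = 30472.

30472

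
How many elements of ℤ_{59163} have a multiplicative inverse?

Factor 59163: 59163 = 3 × 13 × 37 × 41.
φ(59163) = 59163 · (1 − 1/3) · (1 − 1/13) · (1 − 1/37) · (1 − 1/41)
       = 59163 · 34560/59163 = 34560.

34560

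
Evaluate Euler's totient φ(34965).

Prime factorization: 34965 = 3**3 * 5 * 7 * 37.
φ(34965) = 34965 · (1 − 1/3) · (1 − 1/5) · (1 − 1/7) · (1 − 1/37)
       = 34965 · 1728/3885 = 15552.

15552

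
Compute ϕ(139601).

105840

First factor: 139601 = 7**3 · 11 · 37.
φ(7^3) = 7^3 − 7^2 = 343 − 49 = 294.
φ(11) = 11 − 1 = 10.
φ(37) = 37 − 1 = 36.
Since φ is multiplicative, φ(139601) = 294 · 10 · 36 = 105840.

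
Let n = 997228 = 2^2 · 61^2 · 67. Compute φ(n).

483120

φ(2^2) = 2^1·(2−1) = 2·1 = 2.
φ(61^2) = 61^2 − 61^1 = 3721 − 61 = 3660.
φ(67) = 67 − 1 = 66.
Since φ is multiplicative, φ(997228) = 2 · 3660 · 66 = 483120.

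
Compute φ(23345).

14784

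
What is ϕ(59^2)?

φ(3481) = 3481 · (1 − 1/59)
       = 3481 · 58/59 = 3422.

3422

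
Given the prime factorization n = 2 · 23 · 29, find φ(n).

φ(1334) = 1334 · (1 − 1/2) · (1 − 1/23) · (1 − 1/29)
       = 1334 · 616/1334 = 616.

616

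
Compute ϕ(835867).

First factor: 835867 = 19 × 29 × 37 × 41.
φ(19) = 19 − 1 = 18.
φ(29) = 29 − 1 = 28.
φ(37) = 37 − 1 = 36.
φ(41) = 41 − 1 = 40.
Multiply: 18 · 28 · 36 · 40 = 725760.

725760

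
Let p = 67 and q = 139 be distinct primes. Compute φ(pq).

9108

φ(pq) = (p−1)(q−1) = 66 · 138 = 9108.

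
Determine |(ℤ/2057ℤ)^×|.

2057 = 11**2 · 17.
φ(11^2) = 11^2 − 11^1 = 121 − 11 = 110.
φ(17) = 17 − 1 = 16.
Multiply: 110 · 16 = 1760.

1760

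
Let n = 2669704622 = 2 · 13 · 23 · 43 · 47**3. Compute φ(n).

φ(2669704622) = 2669704622 · (1 − 1/2) · (1 − 1/13) · (1 − 1/23) · (1 − 1/43) · (1 − 1/47)
       = 2669704622 · 510048/1208558 = 1126696032.

1126696032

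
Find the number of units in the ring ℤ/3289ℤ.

2640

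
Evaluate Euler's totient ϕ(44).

20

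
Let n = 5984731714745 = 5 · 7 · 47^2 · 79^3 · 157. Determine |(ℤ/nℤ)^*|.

φ(5) = 5 − 1 = 4.
φ(7) = 7 − 1 = 6.
φ(47^2) = 47^1·(47−1) = 47·46 = 2162.
φ(79^3) = 79^2·(79−1) = 6241·78 = 486798.
φ(157) = 157 − 1 = 156.
φ(5984731714745) = 4 × 6 × 2162 × 486798 × 156 = 3940400041344.

3940400041344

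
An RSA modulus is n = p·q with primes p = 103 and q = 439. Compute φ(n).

44676

φ(103) = 103 − 1 = 102.
φ(439) = 439 − 1 = 438.
φ(45217) = 102 × 438 = 44676.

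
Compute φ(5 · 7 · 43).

φ(1505) = 1505 · (1 − 1/5) · (1 − 1/7) · (1 − 1/43)
       = 1505 · 1008/1505 = 1008.

1008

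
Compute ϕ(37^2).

φ(37^2) = 37^1·(37−1) = 37·36 = 1332.

1332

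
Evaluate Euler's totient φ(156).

First factor: 156 = 2^2 · 3 · 13.
φ(156) = 156 · (1 − 1/2) · (1 − 1/3) · (1 − 1/13)
       = 156 · 24/78 = 48.

48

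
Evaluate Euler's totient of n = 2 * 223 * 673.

φ(2) = 2 − 1 = 1.
φ(223) = 223 − 1 = 222.
φ(673) = 673 − 1 = 672.
Since φ is multiplicative, φ(300158) = 1 · 222 · 672 = 149184.

149184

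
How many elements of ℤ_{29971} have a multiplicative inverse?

26880

Factor 29971: 29971 = 17 · 41 · 43.
φ(29971) = 29971 · (1 − 1/17) · (1 − 1/41) · (1 − 1/43)
       = 29971 · 26880/29971 = 26880.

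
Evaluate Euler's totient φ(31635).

31635 = 3^2 · 5 · 19 · 37.
φ(3^2) = 3^2 − 3^1 = 9 − 3 = 6.
φ(5) = 5 − 1 = 4.
φ(19) = 19 − 1 = 18.
φ(37) = 37 − 1 = 36.
Since φ is multiplicative, φ(31635) = 6 · 4 · 18 · 36 = 15552.

15552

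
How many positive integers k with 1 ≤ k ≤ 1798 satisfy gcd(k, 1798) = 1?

840

1798 = 2 * 29 * 31.
φ(2) = 2 − 1 = 1.
φ(29) = 29 − 1 = 28.
φ(31) = 31 − 1 = 30.
Multiply: 1 · 28 · 30 = 840.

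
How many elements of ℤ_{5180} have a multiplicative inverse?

1728

First factor: 5180 = 2^2 · 5 · 7 · 37.
φ(5180) = 5180 · (1 − 1/2) · (1 − 1/5) · (1 − 1/7) · (1 − 1/37)
       = 5180 · 864/2590 = 1728.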